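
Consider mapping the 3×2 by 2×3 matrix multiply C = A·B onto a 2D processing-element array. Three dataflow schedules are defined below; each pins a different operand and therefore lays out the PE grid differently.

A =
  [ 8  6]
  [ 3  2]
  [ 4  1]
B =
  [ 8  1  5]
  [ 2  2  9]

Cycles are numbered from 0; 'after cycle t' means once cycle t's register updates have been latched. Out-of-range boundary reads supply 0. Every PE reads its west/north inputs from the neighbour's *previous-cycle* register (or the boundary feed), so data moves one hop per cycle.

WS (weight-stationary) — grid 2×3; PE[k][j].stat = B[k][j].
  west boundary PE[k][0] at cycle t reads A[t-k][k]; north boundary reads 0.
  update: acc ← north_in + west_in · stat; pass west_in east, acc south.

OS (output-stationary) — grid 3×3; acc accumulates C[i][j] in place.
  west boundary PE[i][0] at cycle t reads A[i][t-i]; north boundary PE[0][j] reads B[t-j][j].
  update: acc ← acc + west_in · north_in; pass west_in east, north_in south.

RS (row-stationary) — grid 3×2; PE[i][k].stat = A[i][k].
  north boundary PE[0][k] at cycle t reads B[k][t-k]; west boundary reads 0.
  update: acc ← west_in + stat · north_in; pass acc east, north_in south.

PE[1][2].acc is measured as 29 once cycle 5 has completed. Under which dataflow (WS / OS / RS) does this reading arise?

dataflow = WS

WS [2×3] PE[1][2] across cycles:
  c0 r1c2: 0 / 0 / 0
  c1 r1c2: 0 / 0 / 0
  c2 r1c2: 0 / 0 / 0
  c3 r1c2: 94 / 6 / 94
  c4 r1c2: 33 / 2 / 33
  c5 r1c2: 29 / 1 / 29
OS [3×3] PE[1][2] across cycles:
  c0 r1c2: 0 / 0 / 0
  c1 r1c2: 0 / 0 / 0
  c2 r1c2: 0 / 0 / 0
  c3 r1c2: 15 / 3 / 5
  c4 r1c2: 33 / 2 / 9
  c5 r1c2: 33 / 0 / 0
RS (3×2): PE[1][2] does not exist.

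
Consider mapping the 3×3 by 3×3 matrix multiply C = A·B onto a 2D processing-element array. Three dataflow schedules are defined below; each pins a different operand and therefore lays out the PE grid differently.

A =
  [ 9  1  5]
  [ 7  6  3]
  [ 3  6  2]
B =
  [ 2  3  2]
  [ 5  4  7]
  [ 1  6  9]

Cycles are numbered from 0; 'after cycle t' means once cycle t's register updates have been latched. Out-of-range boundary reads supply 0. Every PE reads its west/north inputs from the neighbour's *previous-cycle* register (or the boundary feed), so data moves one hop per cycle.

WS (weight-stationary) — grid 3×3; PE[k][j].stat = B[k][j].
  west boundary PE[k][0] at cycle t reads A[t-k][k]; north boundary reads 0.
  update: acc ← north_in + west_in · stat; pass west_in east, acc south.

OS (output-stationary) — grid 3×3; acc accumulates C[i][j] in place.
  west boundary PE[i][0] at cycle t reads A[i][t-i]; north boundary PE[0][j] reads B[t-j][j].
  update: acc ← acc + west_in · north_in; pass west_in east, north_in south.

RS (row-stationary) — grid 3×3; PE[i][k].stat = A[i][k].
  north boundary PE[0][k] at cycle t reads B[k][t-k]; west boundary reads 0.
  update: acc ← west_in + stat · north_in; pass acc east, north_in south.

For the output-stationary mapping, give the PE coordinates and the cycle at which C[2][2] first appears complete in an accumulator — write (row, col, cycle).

Under OS, C[2][2] lands at PE[2][2]:
  after 0 — PE[2][2] acc=0, pass-E 0, pass-S 0
  after 1 — PE[2][2] acc=0, pass-E 0, pass-S 0
  after 2 — PE[2][2] acc=0, pass-E 0, pass-S 0
  after 3 — PE[2][2] acc=0, pass-E 0, pass-S 0
  after 4 — PE[2][2] acc=6, pass-E 3, pass-S 2
  after 5 — PE[2][2] acc=48, pass-E 6, pass-S 7
  after 6 — PE[2][2] acc=66, pass-E 2, pass-S 9

(row, col, cycle) = (2, 2, 6)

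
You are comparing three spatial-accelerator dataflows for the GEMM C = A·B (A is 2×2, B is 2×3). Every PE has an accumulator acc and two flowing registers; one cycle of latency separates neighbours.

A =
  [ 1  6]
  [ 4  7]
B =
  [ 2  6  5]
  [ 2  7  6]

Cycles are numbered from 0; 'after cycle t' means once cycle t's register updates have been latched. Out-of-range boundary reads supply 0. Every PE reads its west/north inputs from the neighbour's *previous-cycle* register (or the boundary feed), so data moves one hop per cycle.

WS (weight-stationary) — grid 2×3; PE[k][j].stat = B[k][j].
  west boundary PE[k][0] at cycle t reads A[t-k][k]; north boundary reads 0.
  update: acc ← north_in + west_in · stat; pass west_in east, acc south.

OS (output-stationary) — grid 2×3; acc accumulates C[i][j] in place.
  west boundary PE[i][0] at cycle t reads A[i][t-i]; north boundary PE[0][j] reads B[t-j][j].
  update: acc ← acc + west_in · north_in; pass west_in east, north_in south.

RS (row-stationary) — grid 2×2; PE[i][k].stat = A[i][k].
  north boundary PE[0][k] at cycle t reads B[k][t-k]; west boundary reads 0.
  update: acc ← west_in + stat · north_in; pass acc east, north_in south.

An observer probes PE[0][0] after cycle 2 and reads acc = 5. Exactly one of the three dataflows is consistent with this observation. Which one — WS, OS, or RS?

dataflow = RS

— WS: 2×3; PE[0][0] trace:
  step 0 · PE0,0: acc=2; fwd→1 fwd↓2
  step 1 · PE0,0: acc=8; fwd→4 fwd↓8
  step 2 · PE0,0: acc=0; fwd→0 fwd↓0
— OS: 2×3; PE[0][0] trace:
  step 0 · PE0,0: acc=2; fwd→1 fwd↓2
  step 1 · PE0,0: acc=14; fwd→6 fwd↓2
  step 2 · PE0,0: acc=14; fwd→0 fwd↓0
— RS: 2×2; PE[0][0] trace:
  step 0 · PE0,0: acc=2; fwd→2 fwd↓2
  step 1 · PE0,0: acc=6; fwd→6 fwd↓6
  step 2 · PE0,0: acc=5; fwd→5 fwd↓5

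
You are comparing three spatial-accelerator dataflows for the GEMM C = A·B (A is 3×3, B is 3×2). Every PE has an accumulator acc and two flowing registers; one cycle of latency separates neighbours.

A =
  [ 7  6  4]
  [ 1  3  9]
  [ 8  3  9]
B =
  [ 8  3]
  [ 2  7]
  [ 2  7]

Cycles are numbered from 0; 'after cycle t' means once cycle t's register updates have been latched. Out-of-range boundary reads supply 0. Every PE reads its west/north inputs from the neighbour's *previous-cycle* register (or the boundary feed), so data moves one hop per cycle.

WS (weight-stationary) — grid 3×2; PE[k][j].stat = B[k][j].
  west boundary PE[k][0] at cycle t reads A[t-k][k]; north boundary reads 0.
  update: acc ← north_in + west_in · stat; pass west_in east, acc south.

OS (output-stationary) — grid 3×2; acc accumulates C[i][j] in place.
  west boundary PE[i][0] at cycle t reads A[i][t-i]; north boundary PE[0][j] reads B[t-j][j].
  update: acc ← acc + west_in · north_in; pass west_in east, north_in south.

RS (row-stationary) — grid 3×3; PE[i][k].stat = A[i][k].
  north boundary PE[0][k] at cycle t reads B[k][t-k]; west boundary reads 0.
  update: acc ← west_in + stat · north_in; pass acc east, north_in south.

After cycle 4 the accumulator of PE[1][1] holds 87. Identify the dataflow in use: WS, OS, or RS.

dataflow = OS

Under WS (3×2), PE[1][1]:
  @0  [1,1]  acc 0  |  →0  ↓0
  @1  [1,1]  acc 0  |  →0  ↓0
  @2  [1,1]  acc 63  |  →6  ↓63
  @3  [1,1]  acc 24  |  →3  ↓24
  @4  [1,1]  acc 45  |  →3  ↓45
Under OS (3×2), PE[1][1]:
  @0  [1,1]  acc 0  |  →0  ↓0
  @1  [1,1]  acc 0  |  →0  ↓0
  @2  [1,1]  acc 3  |  →1  ↓3
  @3  [1,1]  acc 24  |  →3  ↓7
  @4  [1,1]  acc 87  |  →9  ↓7
Under RS (3×3), PE[1][1]:
  @0  [1,1]  acc 0  |  →0  ↓0
  @1  [1,1]  acc 0  |  →0  ↓0
  @2  [1,1]  acc 14  |  →14  ↓2
  @3  [1,1]  acc 24  |  →24  ↓7
  @4  [1,1]  acc 0  |  →0  ↓0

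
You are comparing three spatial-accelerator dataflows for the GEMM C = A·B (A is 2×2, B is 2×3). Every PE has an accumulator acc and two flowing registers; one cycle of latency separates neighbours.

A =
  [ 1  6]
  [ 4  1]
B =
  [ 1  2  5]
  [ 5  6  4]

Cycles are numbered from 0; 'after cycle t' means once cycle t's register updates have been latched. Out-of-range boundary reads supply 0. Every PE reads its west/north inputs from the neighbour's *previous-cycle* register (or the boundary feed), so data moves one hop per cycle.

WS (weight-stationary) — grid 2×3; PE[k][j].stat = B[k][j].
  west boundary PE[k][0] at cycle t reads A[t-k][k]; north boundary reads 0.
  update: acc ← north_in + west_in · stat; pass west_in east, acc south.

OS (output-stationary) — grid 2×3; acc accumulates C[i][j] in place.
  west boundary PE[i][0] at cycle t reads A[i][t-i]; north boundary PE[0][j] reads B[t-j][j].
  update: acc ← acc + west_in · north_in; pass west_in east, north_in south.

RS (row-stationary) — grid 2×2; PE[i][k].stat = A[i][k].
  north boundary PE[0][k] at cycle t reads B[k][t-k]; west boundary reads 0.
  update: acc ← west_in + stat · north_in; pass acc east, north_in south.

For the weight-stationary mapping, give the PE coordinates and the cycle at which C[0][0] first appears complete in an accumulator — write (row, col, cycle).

(row, col, cycle) = (1, 0, 1)

WS — PE[1][0] is where C[0][0] collects:
  0: (1,0).acc=0  regs=<0,0>
  1: (1,0).acc=31  regs=<6,31>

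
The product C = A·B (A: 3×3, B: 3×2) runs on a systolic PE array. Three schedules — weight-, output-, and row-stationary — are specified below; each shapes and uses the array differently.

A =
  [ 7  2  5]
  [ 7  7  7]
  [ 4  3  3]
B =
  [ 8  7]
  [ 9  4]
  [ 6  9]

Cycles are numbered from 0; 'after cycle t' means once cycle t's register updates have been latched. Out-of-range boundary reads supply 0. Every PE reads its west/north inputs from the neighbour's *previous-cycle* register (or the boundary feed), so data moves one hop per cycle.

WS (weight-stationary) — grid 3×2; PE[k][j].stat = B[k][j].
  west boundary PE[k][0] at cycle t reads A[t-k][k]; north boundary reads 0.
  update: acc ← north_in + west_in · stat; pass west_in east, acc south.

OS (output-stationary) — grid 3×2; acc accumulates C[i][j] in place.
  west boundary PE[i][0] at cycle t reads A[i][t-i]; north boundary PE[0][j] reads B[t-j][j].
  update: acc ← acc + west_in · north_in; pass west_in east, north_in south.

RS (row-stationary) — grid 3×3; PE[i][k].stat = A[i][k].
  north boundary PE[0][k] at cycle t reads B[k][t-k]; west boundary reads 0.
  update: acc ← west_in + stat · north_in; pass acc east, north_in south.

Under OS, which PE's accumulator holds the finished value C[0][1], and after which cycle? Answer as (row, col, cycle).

(row, col, cycle) = (0, 1, 3)

OS — PE[0][1] is where C[0][1] collects:
  step 0 · PE0,1: acc=0; fwd→0 fwd↓0
  step 1 · PE0,1: acc=49; fwd→7 fwd↓7
  step 2 · PE0,1: acc=57; fwd→2 fwd↓4
  step 3 · PE0,1: acc=102; fwd→5 fwd↓9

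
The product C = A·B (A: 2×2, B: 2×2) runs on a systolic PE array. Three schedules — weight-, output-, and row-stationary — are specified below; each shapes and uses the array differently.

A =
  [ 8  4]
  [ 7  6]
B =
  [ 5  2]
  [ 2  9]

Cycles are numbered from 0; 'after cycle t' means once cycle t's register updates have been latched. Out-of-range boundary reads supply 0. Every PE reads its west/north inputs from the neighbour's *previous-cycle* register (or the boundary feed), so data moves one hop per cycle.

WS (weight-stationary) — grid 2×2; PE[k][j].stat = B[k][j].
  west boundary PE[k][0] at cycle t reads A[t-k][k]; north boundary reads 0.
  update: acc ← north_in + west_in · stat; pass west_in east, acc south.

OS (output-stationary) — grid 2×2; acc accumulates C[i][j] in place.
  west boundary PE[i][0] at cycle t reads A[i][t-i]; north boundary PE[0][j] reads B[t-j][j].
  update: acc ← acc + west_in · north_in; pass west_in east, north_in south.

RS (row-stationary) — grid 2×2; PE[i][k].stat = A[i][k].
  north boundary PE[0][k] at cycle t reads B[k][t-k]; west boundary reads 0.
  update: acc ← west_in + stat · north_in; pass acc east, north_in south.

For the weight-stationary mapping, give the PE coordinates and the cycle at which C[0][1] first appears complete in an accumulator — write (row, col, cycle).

(row, col, cycle) = (1, 1, 2)

WS: C[0][1] accumulates in PE[1][1]:
  [0] (1,1) acc=0 (h:0 v:0)
  [1] (1,1) acc=0 (h:0 v:0)
  [2] (1,1) acc=52 (h:4 v:52)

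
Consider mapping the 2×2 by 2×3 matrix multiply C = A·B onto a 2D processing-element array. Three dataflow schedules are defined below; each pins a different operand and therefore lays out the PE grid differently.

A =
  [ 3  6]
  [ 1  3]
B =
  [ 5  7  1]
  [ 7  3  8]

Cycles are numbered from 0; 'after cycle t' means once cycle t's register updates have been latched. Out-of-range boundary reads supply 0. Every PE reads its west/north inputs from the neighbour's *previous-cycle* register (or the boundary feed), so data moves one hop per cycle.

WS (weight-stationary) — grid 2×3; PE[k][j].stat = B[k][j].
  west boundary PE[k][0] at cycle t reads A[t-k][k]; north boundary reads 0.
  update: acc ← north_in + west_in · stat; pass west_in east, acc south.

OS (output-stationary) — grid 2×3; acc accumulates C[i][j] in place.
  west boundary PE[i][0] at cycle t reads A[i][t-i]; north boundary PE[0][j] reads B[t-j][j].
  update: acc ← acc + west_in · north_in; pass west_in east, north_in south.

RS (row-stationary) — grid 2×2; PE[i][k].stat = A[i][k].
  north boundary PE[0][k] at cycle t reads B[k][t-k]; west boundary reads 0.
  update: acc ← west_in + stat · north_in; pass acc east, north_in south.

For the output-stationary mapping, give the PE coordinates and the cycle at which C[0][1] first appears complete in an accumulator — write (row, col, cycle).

(row, col, cycle) = (0, 1, 2)

OS: C[0][1] accumulates in PE[0][1]:
  c0 r0c1: 0 / 0 / 0
  c1 r0c1: 21 / 3 / 7
  c2 r0c1: 39 / 6 / 3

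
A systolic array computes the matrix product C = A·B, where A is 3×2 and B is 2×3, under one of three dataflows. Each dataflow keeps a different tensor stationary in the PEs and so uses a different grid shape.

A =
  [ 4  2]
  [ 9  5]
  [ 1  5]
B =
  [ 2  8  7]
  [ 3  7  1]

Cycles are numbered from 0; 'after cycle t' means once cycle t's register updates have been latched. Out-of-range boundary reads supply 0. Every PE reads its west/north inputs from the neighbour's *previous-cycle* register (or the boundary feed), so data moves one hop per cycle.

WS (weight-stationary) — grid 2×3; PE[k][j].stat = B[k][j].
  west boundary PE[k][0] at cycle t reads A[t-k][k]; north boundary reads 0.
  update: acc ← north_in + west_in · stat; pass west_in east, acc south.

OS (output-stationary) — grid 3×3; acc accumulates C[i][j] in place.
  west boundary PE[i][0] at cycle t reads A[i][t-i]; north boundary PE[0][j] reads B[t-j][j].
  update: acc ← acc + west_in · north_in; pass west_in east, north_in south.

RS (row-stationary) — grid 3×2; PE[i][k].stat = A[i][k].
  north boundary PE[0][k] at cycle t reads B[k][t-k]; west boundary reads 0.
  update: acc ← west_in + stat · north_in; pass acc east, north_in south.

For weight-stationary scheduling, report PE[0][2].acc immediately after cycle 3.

PE[0][2].acc = 63

WS 2×3: PE[0][2] cycle-by-cycle (with neighbour feeds):
  step 0 · PE0,1: acc=0; fwd→0 fwd↓0
  step 0 · PE0,2: acc=0; fwd→0 fwd↓0
  step 1 · PE0,1: acc=32; fwd→4 fwd↓32
  step 1 · PE0,2: acc=0; fwd→0 fwd↓0
  step 2 · PE0,1: acc=72; fwd→9 fwd↓72
  step 2 · PE0,2: acc=28; fwd→4 fwd↓28
  step 3 · PE0,1: acc=8; fwd→1 fwd↓8
  step 3 · PE0,2: acc=63; fwd→9 fwd↓63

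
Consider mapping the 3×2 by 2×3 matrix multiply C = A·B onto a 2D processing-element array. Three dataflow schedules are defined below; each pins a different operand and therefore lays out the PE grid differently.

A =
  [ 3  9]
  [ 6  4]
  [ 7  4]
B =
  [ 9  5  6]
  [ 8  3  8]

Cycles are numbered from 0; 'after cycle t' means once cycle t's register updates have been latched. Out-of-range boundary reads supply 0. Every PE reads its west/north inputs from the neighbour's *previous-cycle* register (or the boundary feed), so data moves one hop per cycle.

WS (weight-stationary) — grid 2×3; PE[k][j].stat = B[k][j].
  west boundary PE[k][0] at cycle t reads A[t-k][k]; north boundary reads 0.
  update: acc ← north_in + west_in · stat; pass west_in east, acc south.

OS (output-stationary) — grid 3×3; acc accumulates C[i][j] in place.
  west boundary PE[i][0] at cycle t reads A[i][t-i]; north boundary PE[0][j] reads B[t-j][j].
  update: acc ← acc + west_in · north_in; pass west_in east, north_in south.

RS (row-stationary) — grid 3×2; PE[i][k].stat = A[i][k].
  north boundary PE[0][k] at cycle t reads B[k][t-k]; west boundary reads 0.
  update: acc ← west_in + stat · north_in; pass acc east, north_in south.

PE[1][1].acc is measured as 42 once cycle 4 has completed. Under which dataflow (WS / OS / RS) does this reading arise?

dataflow = OS

WS (2×3 grid), PE[1][1]:
  0: (1,1).acc=0  regs=<0,0>
  1: (1,1).acc=0  regs=<0,0>
  2: (1,1).acc=42  regs=<9,42>
  3: (1,1).acc=42  regs=<4,42>
  4: (1,1).acc=47  regs=<4,47>
OS (3×3 grid), PE[1][1]:
  0: (1,1).acc=0  regs=<0,0>
  1: (1,1).acc=0  regs=<0,0>
  2: (1,1).acc=30  regs=<6,5>
  3: (1,1).acc=42  regs=<4,3>
  4: (1,1).acc=42  regs=<0,0>
RS (3×2 grid), PE[1][1]:
  0: (1,1).acc=0  regs=<0,0>
  1: (1,1).acc=0  regs=<0,0>
  2: (1,1).acc=86  regs=<86,8>
  3: (1,1).acc=42  regs=<42,3>
  4: (1,1).acc=68  regs=<68,8>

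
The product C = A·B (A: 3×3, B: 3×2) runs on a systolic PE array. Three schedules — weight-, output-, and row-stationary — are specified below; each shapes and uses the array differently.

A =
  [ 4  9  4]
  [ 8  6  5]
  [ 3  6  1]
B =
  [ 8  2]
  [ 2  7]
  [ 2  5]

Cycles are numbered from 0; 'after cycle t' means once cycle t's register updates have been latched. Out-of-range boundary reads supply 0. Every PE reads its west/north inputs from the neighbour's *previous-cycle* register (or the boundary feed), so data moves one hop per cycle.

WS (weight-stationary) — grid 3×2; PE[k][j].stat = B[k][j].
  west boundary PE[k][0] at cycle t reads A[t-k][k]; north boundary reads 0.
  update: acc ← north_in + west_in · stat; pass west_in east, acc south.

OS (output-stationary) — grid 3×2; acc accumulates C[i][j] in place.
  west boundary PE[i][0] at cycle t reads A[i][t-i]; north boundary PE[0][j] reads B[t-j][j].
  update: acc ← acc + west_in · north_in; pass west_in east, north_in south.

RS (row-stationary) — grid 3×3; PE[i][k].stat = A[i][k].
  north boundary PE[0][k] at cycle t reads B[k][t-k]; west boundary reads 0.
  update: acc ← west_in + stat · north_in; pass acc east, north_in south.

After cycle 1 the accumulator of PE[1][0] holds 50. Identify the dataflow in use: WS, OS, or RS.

Under WS (3×2), PE[1][0]:
  step 0 · PE1,0: acc=0; fwd→0 fwd↓0
  step 1 · PE1,0: acc=50; fwd→9 fwd↓50
Under OS (3×2), PE[1][0]:
  step 0 · PE1,0: acc=0; fwd→0 fwd↓0
  step 1 · PE1,0: acc=64; fwd→8 fwd↓8
Under RS (3×3), PE[1][0]:
  step 0 · PE1,0: acc=0; fwd→0 fwd↓0
  step 1 · PE1,0: acc=64; fwd→64 fwd↓8

dataflow = WS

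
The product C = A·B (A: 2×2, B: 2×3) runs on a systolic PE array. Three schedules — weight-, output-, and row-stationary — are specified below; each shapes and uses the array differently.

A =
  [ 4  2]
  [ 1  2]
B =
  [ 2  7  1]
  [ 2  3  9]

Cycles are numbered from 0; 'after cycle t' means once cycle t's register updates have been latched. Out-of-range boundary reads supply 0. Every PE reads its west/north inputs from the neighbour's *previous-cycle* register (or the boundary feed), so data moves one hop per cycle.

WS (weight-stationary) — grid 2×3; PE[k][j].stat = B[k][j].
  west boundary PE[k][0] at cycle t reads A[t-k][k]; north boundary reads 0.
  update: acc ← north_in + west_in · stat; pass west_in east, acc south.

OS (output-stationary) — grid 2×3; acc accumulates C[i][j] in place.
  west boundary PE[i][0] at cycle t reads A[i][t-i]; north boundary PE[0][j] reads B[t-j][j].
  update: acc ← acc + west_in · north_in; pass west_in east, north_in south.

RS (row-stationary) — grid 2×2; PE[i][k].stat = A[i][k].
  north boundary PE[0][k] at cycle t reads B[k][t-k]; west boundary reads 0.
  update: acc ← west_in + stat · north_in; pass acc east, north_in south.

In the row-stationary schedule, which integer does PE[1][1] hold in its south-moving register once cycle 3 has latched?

register = 3

RS 2×2: PE[1][1] cycle-by-cycle (with neighbour feeds):
  c0 r0c1: 0 / 0 / 0
  c0 r1c0: 0 / 0 / 0
  c0 r1c1: 0 / 0 / 0
  c1 r0c1: 12 / 12 / 2
  c1 r1c0: 2 / 2 / 2
  c1 r1c1: 0 / 0 / 0
  c2 r0c1: 34 / 34 / 3
  c2 r1c0: 7 / 7 / 7
  c2 r1c1: 6 / 6 / 2
  c3 r0c1: 22 / 22 / 9
  c3 r1c0: 1 / 1 / 1
  c3 r1c1: 13 / 13 / 3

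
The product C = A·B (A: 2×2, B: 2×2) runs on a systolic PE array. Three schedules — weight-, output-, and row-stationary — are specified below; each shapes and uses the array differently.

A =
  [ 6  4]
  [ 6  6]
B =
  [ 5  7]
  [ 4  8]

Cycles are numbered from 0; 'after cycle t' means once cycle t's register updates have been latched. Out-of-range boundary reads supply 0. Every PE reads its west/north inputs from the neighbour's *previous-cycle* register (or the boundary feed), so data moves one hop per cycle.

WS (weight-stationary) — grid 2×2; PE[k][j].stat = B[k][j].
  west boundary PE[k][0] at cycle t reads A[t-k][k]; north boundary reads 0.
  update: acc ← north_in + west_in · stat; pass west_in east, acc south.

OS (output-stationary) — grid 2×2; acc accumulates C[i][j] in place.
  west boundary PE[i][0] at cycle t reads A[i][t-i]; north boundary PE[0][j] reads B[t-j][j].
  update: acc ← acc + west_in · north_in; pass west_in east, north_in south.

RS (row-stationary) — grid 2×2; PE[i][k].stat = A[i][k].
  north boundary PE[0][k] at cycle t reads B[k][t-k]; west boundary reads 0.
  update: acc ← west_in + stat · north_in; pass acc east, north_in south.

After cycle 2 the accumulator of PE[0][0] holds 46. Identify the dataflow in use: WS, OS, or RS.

dataflow = OS

WS (2×2 grid), PE[0][0]:
  cycle 0: PE[0][0] → acc 30, east 6, south 30
  cycle 1: PE[0][0] → acc 30, east 6, south 30
  cycle 2: PE[0][0] → acc 0, east 0, south 0
OS (2×2 grid), PE[0][0]:
  cycle 0: PE[0][0] → acc 30, east 6, south 5
  cycle 1: PE[0][0] → acc 46, east 4, south 4
  cycle 2: PE[0][0] → acc 46, east 0, south 0
RS (2×2 grid), PE[0][0]:
  cycle 0: PE[0][0] → acc 30, east 30, south 5
  cycle 1: PE[0][0] → acc 42, east 42, south 7
  cycle 2: PE[0][0] → acc 0, east 0, south 0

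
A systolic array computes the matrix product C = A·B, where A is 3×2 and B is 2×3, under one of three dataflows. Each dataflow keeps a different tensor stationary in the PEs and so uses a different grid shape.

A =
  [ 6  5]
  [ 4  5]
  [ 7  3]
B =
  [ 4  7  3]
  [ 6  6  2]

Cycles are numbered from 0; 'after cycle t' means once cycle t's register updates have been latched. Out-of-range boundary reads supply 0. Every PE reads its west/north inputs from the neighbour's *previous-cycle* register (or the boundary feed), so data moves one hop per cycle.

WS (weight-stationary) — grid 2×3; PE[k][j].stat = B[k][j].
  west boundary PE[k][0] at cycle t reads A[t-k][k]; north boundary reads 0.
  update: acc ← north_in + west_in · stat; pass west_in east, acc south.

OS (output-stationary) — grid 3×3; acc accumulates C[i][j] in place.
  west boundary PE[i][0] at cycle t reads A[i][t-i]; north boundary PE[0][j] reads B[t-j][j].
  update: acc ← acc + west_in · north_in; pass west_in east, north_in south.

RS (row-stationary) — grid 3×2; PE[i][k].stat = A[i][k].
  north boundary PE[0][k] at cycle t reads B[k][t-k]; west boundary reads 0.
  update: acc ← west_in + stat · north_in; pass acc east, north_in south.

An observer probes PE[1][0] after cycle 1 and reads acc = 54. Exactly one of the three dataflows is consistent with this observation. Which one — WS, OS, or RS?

WS [2×3] PE[1][0] across cycles:
  @0  [1,0]  acc 0  |  →0  ↓0
  @1  [1,0]  acc 54  |  →5  ↓54
OS [3×3] PE[1][0] across cycles:
  @0  [1,0]  acc 0  |  →0  ↓0
  @1  [1,0]  acc 16  |  →4  ↓4
RS [3×2] PE[1][0] across cycles:
  @0  [1,0]  acc 0  |  →0  ↓0
  @1  [1,0]  acc 16  |  →16  ↓4

dataflow = WS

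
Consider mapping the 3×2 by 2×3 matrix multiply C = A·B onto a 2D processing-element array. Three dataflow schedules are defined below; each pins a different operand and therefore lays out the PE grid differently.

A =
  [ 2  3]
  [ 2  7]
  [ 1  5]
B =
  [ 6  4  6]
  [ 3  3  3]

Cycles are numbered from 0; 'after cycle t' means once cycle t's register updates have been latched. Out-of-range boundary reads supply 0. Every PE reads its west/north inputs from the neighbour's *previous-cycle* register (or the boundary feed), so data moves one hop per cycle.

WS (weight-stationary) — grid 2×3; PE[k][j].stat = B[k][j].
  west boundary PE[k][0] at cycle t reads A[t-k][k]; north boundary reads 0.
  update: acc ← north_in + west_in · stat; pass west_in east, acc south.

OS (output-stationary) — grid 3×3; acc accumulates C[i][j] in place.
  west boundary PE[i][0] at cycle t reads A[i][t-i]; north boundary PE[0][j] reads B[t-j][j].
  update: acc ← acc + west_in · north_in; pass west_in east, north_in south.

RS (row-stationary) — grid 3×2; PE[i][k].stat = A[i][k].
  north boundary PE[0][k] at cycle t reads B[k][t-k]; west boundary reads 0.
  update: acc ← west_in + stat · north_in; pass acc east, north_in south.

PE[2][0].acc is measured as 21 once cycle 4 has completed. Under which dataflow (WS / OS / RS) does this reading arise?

dataflow = OS

— WS: 2×3 array has no PE[2][0].
— OS: 3×3; PE[2][0] trace:
  after 0 — PE[2][0] acc=0, pass-E 0, pass-S 0
  after 1 — PE[2][0] acc=0, pass-E 0, pass-S 0
  after 2 — PE[2][0] acc=6, pass-E 1, pass-S 6
  after 3 — PE[2][0] acc=21, pass-E 5, pass-S 3
  after 4 — PE[2][0] acc=21, pass-E 0, pass-S 0
— RS: 3×2; PE[2][0] trace:
  after 0 — PE[2][0] acc=0, pass-E 0, pass-S 0
  after 1 — PE[2][0] acc=0, pass-E 0, pass-S 0
  after 2 — PE[2][0] acc=6, pass-E 6, pass-S 6
  after 3 — PE[2][0] acc=4, pass-E 4, pass-S 4
  after 4 — PE[2][0] acc=6, pass-E 6, pass-S 6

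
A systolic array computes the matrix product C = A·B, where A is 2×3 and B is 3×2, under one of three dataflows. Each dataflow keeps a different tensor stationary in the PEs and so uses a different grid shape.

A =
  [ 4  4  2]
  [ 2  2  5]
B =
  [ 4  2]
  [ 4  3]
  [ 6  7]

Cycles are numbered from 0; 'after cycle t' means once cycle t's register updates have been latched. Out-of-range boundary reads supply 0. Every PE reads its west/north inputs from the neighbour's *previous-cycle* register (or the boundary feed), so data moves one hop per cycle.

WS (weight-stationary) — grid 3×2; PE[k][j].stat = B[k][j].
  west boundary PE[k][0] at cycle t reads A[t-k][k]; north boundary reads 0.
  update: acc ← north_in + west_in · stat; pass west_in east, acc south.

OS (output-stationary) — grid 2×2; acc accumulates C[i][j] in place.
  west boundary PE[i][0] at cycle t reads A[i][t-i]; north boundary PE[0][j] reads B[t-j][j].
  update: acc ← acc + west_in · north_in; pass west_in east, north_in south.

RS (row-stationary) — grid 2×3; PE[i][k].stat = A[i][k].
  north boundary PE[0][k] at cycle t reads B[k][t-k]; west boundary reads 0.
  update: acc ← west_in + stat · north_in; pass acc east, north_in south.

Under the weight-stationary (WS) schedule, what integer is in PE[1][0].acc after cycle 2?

PE[1][0].acc = 16

WS 3×2: PE[1][0] cycle-by-cycle (with neighbour feeds):
  step 0 · PE0,0: acc=16; fwd→4 fwd↓16
  step 0 · PE1,0: acc=0; fwd→0 fwd↓0
  step 1 · PE0,0: acc=8; fwd→2 fwd↓8
  step 1 · PE1,0: acc=32; fwd→4 fwd↓32
  step 2 · PE0,0: acc=0; fwd→0 fwd↓0
  step 2 · PE1,0: acc=16; fwd→2 fwd↓16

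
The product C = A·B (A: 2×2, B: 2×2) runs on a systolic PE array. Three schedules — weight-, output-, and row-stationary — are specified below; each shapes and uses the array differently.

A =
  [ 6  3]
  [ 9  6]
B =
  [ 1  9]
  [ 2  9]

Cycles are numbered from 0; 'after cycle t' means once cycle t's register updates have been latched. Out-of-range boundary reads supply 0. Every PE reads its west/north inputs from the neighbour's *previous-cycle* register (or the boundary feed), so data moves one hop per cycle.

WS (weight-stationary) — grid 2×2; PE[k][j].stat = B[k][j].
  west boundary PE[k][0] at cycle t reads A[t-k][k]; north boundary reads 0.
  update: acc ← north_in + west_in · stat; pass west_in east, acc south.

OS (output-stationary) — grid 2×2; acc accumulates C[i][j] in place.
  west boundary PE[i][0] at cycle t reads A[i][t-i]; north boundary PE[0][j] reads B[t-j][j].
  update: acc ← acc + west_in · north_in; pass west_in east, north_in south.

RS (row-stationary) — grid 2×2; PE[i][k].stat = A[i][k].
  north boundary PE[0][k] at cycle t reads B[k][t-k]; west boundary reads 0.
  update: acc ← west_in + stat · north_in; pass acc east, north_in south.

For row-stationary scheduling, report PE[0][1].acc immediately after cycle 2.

PE[0][1].acc = 81

RS (2×2). Following PE[0][1] plus its west/north inputs:
  t=0 PE[0][0]: acc=6 h=6 v=1
  t=0 PE[0][1]: acc=0 h=0 v=0
  t=1 PE[0][0]: acc=54 h=54 v=9
  t=1 PE[0][1]: acc=12 h=12 v=2
  t=2 PE[0][0]: acc=0 h=0 v=0
  t=2 PE[0][1]: acc=81 h=81 v=9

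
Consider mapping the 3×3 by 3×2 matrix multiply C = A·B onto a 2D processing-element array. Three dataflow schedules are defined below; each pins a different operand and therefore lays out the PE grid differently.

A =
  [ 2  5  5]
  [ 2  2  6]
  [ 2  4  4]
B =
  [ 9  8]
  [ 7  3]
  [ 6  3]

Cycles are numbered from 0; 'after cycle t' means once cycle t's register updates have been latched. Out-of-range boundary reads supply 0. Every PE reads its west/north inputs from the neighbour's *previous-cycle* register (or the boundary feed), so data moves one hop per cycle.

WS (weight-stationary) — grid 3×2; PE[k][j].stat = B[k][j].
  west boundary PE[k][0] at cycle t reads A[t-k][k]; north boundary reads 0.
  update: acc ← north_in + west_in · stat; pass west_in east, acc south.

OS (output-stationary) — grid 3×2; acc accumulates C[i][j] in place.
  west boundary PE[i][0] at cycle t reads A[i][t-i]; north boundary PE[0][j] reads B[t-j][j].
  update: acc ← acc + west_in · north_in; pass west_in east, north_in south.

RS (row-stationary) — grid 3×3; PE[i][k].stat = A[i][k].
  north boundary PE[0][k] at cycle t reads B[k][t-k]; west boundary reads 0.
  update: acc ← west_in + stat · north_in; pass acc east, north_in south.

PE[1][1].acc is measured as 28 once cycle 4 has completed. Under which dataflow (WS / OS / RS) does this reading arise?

dataflow = WS

— WS: 3×2; PE[1][1] trace:
  t=0 PE[1][1]: acc=0 h=0 v=0
  t=1 PE[1][1]: acc=0 h=0 v=0
  t=2 PE[1][1]: acc=31 h=5 v=31
  t=3 PE[1][1]: acc=22 h=2 v=22
  t=4 PE[1][1]: acc=28 h=4 v=28
— OS: 3×2; PE[1][1] trace:
  t=0 PE[1][1]: acc=0 h=0 v=0
  t=1 PE[1][1]: acc=0 h=0 v=0
  t=2 PE[1][1]: acc=16 h=2 v=8
  t=3 PE[1][1]: acc=22 h=2 v=3
  t=4 PE[1][1]: acc=40 h=6 v=3
— RS: 3×3; PE[1][1] trace:
  t=0 PE[1][1]: acc=0 h=0 v=0
  t=1 PE[1][1]: acc=0 h=0 v=0
  t=2 PE[1][1]: acc=32 h=32 v=7
  t=3 PE[1][1]: acc=22 h=22 v=3
  t=4 PE[1][1]: acc=0 h=0 v=0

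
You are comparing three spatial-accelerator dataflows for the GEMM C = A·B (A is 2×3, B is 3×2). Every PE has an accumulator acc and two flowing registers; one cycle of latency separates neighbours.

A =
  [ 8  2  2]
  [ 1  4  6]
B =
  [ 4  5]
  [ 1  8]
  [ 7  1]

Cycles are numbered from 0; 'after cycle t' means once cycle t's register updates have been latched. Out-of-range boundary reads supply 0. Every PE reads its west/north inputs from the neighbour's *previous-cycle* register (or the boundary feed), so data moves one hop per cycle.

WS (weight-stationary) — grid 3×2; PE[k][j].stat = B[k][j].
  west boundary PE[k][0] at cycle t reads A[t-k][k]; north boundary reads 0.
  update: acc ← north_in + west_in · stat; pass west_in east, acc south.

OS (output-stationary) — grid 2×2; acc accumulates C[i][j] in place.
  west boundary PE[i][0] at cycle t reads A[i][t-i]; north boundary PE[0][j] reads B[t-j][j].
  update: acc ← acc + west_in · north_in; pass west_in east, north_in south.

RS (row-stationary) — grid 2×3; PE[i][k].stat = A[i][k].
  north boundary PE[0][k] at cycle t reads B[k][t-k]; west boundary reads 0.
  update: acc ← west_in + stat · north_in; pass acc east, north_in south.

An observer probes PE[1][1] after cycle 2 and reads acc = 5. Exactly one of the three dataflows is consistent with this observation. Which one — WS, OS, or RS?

dataflow = OS

WS (3×2 grid), PE[1][1]:
  [0] (1,1) acc=0 (h:0 v:0)
  [1] (1,1) acc=0 (h:0 v:0)
  [2] (1,1) acc=56 (h:2 v:56)
OS (2×2 grid), PE[1][1]:
  [0] (1,1) acc=0 (h:0 v:0)
  [1] (1,1) acc=0 (h:0 v:0)
  [2] (1,1) acc=5 (h:1 v:5)
RS (2×3 grid), PE[1][1]:
  [0] (1,1) acc=0 (h:0 v:0)
  [1] (1,1) acc=0 (h:0 v:0)
  [2] (1,1) acc=8 (h:8 v:1)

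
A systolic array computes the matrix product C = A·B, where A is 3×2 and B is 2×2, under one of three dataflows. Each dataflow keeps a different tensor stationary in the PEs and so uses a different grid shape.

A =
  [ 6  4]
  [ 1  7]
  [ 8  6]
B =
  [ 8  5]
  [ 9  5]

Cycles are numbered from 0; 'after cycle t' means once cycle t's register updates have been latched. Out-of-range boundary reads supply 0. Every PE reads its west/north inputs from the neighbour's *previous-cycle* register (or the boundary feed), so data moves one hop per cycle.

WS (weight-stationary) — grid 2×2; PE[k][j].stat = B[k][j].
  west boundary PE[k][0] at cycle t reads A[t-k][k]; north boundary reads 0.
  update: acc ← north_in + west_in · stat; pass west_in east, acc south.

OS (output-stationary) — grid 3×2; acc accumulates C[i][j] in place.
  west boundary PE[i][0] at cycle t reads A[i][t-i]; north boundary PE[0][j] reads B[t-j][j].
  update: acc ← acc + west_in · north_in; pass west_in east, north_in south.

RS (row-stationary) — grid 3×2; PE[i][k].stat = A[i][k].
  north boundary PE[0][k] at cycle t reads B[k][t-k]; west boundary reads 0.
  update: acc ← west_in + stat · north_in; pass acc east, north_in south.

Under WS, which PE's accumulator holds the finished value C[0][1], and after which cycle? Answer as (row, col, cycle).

Under WS, C[0][1] lands at PE[1][1]:
  0: (1,1).acc=0  regs=<0,0>
  1: (1,1).acc=0  regs=<0,0>
  2: (1,1).acc=50  regs=<4,50>

(row, col, cycle) = (1, 1, 2)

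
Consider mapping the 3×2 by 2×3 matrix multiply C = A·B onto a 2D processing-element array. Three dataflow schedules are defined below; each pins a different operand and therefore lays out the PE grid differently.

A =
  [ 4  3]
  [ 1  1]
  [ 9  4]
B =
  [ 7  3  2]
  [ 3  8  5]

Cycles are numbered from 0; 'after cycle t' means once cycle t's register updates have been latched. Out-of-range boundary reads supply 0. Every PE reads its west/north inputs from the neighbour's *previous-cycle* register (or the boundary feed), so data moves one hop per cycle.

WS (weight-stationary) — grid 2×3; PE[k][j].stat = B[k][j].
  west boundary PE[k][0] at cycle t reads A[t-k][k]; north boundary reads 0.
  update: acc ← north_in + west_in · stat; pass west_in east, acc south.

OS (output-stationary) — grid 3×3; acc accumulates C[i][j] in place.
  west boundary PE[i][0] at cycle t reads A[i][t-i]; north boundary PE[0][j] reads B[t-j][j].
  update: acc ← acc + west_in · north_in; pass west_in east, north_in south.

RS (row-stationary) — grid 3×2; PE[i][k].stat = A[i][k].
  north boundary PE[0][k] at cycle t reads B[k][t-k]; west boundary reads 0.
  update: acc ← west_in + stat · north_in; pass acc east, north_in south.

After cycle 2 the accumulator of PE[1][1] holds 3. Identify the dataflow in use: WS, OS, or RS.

dataflow = OS

— WS: 2×3; PE[1][1] trace:
  0: (1,1).acc=0  regs=<0,0>
  1: (1,1).acc=0  regs=<0,0>
  2: (1,1).acc=36  regs=<3,36>
— OS: 3×3; PE[1][1] trace:
  0: (1,1).acc=0  regs=<0,0>
  1: (1,1).acc=0  regs=<0,0>
  2: (1,1).acc=3  regs=<1,3>
— RS: 3×2; PE[1][1] trace:
  0: (1,1).acc=0  regs=<0,0>
  1: (1,1).acc=0  regs=<0,0>
  2: (1,1).acc=10  regs=<10,3>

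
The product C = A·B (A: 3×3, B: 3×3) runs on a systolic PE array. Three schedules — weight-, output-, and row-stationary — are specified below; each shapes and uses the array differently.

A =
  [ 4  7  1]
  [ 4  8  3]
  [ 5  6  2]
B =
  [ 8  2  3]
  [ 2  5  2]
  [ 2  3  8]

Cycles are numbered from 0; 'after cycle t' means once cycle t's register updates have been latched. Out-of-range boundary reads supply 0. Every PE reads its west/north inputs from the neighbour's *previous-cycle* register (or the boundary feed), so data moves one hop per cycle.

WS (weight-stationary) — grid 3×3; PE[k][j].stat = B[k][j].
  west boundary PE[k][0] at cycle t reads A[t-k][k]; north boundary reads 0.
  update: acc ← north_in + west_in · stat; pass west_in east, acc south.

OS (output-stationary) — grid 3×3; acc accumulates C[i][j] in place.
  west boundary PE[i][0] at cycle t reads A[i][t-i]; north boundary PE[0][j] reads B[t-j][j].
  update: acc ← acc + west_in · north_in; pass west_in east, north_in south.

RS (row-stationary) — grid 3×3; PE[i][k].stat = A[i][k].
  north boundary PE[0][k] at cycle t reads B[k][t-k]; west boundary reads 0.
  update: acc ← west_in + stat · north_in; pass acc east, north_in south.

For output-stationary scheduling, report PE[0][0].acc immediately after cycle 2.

PE[0][0].acc = 48

OS 3×3: PE[0][0] cycle-by-cycle (with neighbour feeds):
  c0 r0c0: 32 / 4 / 8
  c1 r0c0: 46 / 7 / 2
  c2 r0c0: 48 / 1 / 2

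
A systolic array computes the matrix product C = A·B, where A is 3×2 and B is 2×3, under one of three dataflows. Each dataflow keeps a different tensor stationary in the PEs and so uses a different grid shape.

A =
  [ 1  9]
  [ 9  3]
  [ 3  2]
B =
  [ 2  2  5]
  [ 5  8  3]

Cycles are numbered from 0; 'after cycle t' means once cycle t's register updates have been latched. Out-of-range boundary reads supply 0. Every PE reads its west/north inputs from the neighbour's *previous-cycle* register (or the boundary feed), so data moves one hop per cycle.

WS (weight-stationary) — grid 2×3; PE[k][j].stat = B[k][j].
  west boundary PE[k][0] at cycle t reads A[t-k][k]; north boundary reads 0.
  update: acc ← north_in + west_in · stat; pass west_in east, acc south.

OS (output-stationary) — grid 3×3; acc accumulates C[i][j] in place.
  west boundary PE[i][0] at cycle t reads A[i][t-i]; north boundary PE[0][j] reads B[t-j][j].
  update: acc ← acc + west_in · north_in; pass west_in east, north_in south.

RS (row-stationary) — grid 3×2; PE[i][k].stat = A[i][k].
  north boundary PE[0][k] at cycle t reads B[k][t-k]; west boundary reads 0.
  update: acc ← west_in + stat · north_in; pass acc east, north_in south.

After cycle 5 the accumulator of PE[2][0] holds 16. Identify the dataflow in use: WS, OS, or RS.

WS (2×3): PE[2][0] does not exist.
OS (3×3 grid), PE[2][0]:
  c0 r2c0: 0 / 0 / 0
  c1 r2c0: 0 / 0 / 0
  c2 r2c0: 6 / 3 / 2
  c3 r2c0: 16 / 2 / 5
  c4 r2c0: 16 / 0 / 0
  c5 r2c0: 16 / 0 / 0
RS (3×2 grid), PE[2][0]:
  c0 r2c0: 0 / 0 / 0
  c1 r2c0: 0 / 0 / 0
  c2 r2c0: 6 / 6 / 2
  c3 r2c0: 6 / 6 / 2
  c4 r2c0: 15 / 15 / 5
  c5 r2c0: 0 / 0 / 0

dataflow = OS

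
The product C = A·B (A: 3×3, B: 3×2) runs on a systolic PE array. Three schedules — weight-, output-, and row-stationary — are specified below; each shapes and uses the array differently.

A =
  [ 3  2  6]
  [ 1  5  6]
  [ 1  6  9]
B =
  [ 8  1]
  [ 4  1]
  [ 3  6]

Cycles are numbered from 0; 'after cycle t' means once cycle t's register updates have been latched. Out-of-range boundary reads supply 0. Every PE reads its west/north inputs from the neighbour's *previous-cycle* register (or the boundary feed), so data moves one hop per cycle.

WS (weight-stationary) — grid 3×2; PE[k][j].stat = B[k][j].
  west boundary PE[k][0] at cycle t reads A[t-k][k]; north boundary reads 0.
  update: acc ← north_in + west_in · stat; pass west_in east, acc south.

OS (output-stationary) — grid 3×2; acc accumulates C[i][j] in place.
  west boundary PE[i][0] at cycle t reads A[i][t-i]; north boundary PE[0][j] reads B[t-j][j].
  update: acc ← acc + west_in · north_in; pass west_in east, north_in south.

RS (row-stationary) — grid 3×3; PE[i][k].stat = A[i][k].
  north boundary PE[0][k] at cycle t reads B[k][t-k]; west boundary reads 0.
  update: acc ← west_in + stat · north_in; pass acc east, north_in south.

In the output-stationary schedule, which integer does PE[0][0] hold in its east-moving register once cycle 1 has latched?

register = 2

OS 3×2: PE[0][0] cycle-by-cycle (with neighbour feeds):
  0: (0,0).acc=24  regs=<3,8>
  1: (0,0).acc=32  regs=<2,4>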